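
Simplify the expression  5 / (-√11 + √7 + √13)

(-45*√11 + 25*√13 + 85*√7 + 10*√1001)/283

Group as (√7 + √13) - √11; multiply by (√7 + √13) + √11, then rationalise the remaining surd.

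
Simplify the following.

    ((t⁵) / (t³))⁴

t⁸

Inside the bracket: t²
Raise to the power 4: t⁸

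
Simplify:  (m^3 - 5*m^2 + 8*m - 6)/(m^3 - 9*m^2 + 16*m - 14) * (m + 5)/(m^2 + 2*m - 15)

1/(m - 7)

Factor: m^3 - 5*m^2 + 8*m - 6 = (m^2 - 2*m + 2)*(m - 3);  m^3 - 9*m^2 + 16*m - 14 = (m^2 - 2*m + 2)*(m - 7);  m^2 + 2*m - 15 = (m + 5)*(m - 3)
Cancel the common factors (m^2 - 2*m + 2), (m + 5), (m - 3).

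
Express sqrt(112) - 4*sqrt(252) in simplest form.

-20*sqrt(7)

sqrt(112) = 4*sqrt(7); 4*sqrt(252) = 24*sqrt(7)
Combine: (4 - 24)·sqrt(7) = -20*sqrt(7)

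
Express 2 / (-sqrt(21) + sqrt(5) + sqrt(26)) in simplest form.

Group as (sqrt(5) + sqrt(26)) - sqrt(21); multiply by (sqrt(5) + sqrt(26)) + sqrt(21), then rationalise the remaining surd.

(-5*sqrt(21) + 21*sqrt(5) + sqrt(2730))/105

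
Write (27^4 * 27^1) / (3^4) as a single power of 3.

27^4 = 3^12; 27^1 = 3^3; 3^4 = 3^4
Combine exponents: 3^11

3^11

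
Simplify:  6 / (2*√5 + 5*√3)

Multiply numerator and denominator by -2*√5 + 5*√3.
Denominator becomes 55; numerator becomes -12*√5 + 30*√3.

(-12*√5 + 30*√3)/55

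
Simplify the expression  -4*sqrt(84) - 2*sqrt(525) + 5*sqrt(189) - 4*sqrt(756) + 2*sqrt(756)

-15*sqrt(21)

4*sqrt(84) = 8*sqrt(21); 2*sqrt(525) = 10*sqrt(21); 5*sqrt(189) = 15*sqrt(21); 4*sqrt(756) = 24*sqrt(21); 2*sqrt(756) = 12*sqrt(21)
Combine: (-8 - 10 + 15 - 24 + 12)·sqrt(21) = -15*sqrt(21)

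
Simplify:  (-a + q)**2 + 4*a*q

(a + q)**2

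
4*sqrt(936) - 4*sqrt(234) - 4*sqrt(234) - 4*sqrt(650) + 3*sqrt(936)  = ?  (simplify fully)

-2*sqrt(26)

4*sqrt(936) = 24*sqrt(26); 4*sqrt(234) = 12*sqrt(26); 4*sqrt(234) = 12*sqrt(26); 4*sqrt(650) = 20*sqrt(26); 3*sqrt(936) = 18*sqrt(26)
Combine: (24 - 12 - 12 - 20 + 18)·sqrt(26) = -2*sqrt(26)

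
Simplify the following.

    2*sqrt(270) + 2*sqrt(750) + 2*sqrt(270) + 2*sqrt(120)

26*sqrt(30)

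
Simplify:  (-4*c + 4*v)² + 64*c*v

16*(c + v)²

Expanding gives 16*c² + 32*c*v + 16*v², a perfect square.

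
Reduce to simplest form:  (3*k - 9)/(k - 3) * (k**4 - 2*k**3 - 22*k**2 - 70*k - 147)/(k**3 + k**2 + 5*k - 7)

(3*k**2 - 12*k - 63)/(k - 1)

Factor: 3*k - 9 = 3*(k - 3);  k**4 - 2*k**3 - 22*k**2 - 70*k - 147 = (k - 7)*(k + 3)*(k**2 + 2*k + 7);  k**3 + k**2 + 5*k - 7 = (k**2 + 2*k + 7)*(k - 1)
Cancel the common factors (k**2 + 2*k + 7), (k - 3).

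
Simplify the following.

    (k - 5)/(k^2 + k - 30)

Factor: k^2 + k - 30 = (k + 6)*(k - 5)
Cancel the common factor (k - 5).

1/(k + 6)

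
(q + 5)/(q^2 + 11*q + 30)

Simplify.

Factor: q^2 + 11*q + 30 = (q + 5)*(q + 6)
Cancel the common factor (q + 5).

1/(q + 6)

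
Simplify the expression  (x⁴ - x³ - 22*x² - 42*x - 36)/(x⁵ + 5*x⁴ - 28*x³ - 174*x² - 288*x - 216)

Factor: x⁴ - x³ - 22*x² - 42*x - 36 = (x + 3)·(x - 6)·(x² + 2*x + 2);  x⁵ + 5*x⁴ - 28*x³ - 174*x² - 288*x - 216 = (x + 6)·(x² + 2*x + 2)·(x + 3)·(x - 6)
Cancel the common factors (x² + 2*x + 2), (x + 3), (x - 6).

1/(x + 6)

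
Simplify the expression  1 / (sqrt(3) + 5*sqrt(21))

Multiply numerator and denominator by -sqrt(3) + 5*sqrt(21).
Denominator becomes 522; numerator becomes -sqrt(3) + 5*sqrt(21).

(-sqrt(3) + 5*sqrt(21))/522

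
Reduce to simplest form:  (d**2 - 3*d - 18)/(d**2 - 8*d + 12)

(d + 3)/(d - 2)

Factor: d**2 - 3*d - 18 = (d - 6)*(d + 3);  d**2 - 8*d + 12 = (d - 6)*(d - 2)
Cancel the common factor (d - 6).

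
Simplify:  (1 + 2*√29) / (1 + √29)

(-√29 + 57)/28

Multiply numerator and denominator by -√29 + 1.
Denominator becomes -28; numerator becomes -57 + √29.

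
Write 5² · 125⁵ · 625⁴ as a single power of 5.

5^33

5² = 5^2; 125⁵ = 5^15; 625⁴ = 5^16
Combine exponents: 5^33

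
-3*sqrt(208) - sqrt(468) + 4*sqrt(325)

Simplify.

2*sqrt(13)

3*sqrt(208) = 12*sqrt(13); sqrt(468) = 6*sqrt(13); 4*sqrt(325) = 20*sqrt(13)
Combine: (-12 - 6 + 20)·sqrt(13) = 2*sqrt(13)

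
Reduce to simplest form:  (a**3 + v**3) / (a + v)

a**2 - a*v + v**2

a**3 + v**3 = (a + v)(a**2 - a*v + v**2).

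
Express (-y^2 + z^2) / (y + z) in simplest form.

-y + z

Factor z^2 - y^2 and cancel (y + z).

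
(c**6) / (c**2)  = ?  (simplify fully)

Quotient: c**4

c**4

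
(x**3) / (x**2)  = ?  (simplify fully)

x

Quotient: x**1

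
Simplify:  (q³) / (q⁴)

1/q

Quotient: (q^-1)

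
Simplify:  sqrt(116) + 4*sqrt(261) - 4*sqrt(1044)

sqrt(116) = 2*sqrt(29); 4*sqrt(261) = 12*sqrt(29); 4*sqrt(1044) = 24*sqrt(29)
Combine: (2 + 12 - 24)·sqrt(29) = -10*sqrt(29)

-10*sqrt(29)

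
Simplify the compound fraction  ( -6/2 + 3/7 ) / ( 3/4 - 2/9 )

-648/133

Numerator: -6/2 + 3/7 = -18/7
Denominator: 3/4 - 2/9 = 19/36
Divide: (-18/7) · (36/19) = -648/133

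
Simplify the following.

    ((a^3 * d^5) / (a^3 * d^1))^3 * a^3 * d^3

a^3*d^15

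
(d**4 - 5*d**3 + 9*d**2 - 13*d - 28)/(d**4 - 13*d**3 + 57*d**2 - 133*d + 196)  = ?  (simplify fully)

(d + 1)/(d - 7)

Factor: d**4 - 5*d**3 + 9*d**2 - 13*d - 28 = (d + 1)*(d**2 - 2*d + 7)*(d - 4);  d**4 - 13*d**3 + 57*d**2 - 133*d + 196 = (d - 7)*(d - 4)*(d**2 - 2*d + 7)
Cancel the common factors (d**2 - 2*d + 7), (d - 4).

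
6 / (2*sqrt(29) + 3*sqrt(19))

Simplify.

Multiply numerator and denominator by -2*sqrt(29) + 3*sqrt(19).
Denominator becomes 55; numerator becomes -12*sqrt(29) + 18*sqrt(19).

(-12*sqrt(29) + 18*sqrt(19))/55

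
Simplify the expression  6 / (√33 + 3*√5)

Multiply numerator and denominator by -√33 + 3*√5.
Denominator becomes 12; numerator becomes -6*√33 + 18*√5.

(-√33 + 3*√5)/2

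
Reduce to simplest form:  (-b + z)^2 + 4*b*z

(b + z)^2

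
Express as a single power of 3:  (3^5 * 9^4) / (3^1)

3^12

3^5 = 3^5; 9^4 = 3^8; 3^1 = 3^1
Combine exponents: 3^12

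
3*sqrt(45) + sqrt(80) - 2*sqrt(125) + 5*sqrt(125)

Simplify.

28*sqrt(5)

3*sqrt(45) = 9*sqrt(5); sqrt(80) = 4*sqrt(5); 2*sqrt(125) = 10*sqrt(5); 5*sqrt(125) = 25*sqrt(5)
Combine: (9 + 4 - 10 + 25)·sqrt(5) = 28*sqrt(5)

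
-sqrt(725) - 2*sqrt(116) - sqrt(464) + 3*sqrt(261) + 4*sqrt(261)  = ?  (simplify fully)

sqrt(725) = 5*sqrt(29); 2*sqrt(116) = 4*sqrt(29); sqrt(464) = 4*sqrt(29); 3*sqrt(261) = 9*sqrt(29); 4*sqrt(261) = 12*sqrt(29)
Combine: (-5 - 4 - 4 + 9 + 12)·sqrt(29) = 8*sqrt(29)

8*sqrt(29)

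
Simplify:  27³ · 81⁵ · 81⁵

27³ = 3^9; 81⁵ = 3^20; 81⁵ = 3^20
Combine exponents: 3^49

3^49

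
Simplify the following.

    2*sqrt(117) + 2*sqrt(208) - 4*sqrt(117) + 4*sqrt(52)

10*sqrt(13)

2*sqrt(117) = 6*sqrt(13); 2*sqrt(208) = 8*sqrt(13); 4*sqrt(117) = 12*sqrt(13); 4*sqrt(52) = 8*sqrt(13)
Combine: (6 + 8 - 12 + 8)·sqrt(13) = 10*sqrt(13)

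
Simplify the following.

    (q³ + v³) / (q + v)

v^3 + q^3 = (q + v)(q² - q*v + v²).

q² - q*v + v²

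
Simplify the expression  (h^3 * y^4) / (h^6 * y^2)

y^2/h^3

Quotient: (h^-3) * y^2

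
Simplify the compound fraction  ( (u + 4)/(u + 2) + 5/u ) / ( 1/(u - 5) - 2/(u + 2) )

Numerator: (u + 4)/(u + 2) + 5/u = (u^2 + 9*u + 10)/(u^2 + 2*u)
Denominator: 1/(u - 5) - 2/(u + 2) = (-u + 12)/(u^2 - 3*u - 10)
Divide: ((u^2 + 9*u + 10)/(u^2 + 2*u)) · ((u^2 - 3*u - 10)/(-u + 12)) = (-u^3 - 4*u^2 + 35*u + 50)/(u^2 - 12*u)

(-u^3 - 4*u^2 + 35*u + 50)/(u^2 - 12*u)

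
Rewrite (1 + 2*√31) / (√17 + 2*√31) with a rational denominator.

Multiply numerator and denominator by -√17 + 2*√31.
Denominator becomes 107; numerator becomes -2*√527 - √17 + 2*√31 + 124.

(-2*√527 - √17 + 2*√31 + 124)/107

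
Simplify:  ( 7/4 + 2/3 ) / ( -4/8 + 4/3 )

29/10

Numerator: 7/4 + 2/3 = 29/12
Denominator: -4/8 + 4/3 = 5/6
Divide: (29/12) · (6/5) = 29/10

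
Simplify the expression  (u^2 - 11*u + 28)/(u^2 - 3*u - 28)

Factor: u^2 - 11*u + 28 = (u - 4)*(u - 7);  u^2 - 3*u - 28 = (u + 4)*(u - 7)
Cancel the common factor (u - 7).

(u - 4)/(u + 4)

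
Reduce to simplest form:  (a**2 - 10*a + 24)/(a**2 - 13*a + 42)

Factor: a**2 - 10*a + 24 = (a - 4)*(a - 6);  a**2 - 13*a + 42 = (a - 7)*(a - 6)
Cancel the common factor (a - 6).

(a - 4)/(a - 7)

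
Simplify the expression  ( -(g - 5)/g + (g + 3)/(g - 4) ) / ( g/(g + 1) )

(12*g^2 - 8*g - 20)/(g^3 - 4*g^2)

Numerator: -(g - 5)/g + (g + 3)/(g - 4) = (12*g - 20)/(g^2 - 4*g)
Denominator: g/(g + 1) = g/(g + 1)
Divide: ((12*g - 20)/(g^2 - 4*g)) · ((g + 1)/g) = (12*g^2 - 8*g - 20)/(g^3 - 4*g^2)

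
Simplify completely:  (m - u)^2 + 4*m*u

Expanding gives m^2 + 2*m*u + u^2, a perfect square.

(m + u)^2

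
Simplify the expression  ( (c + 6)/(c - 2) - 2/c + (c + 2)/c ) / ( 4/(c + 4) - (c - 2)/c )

(-2*c² - 8*c)/(c² - 6*c + 8)

Numerator: (c + 6)/(c - 2) - 2/c + (c + 2)/c = (2*c + 4)/(c - 2)
Denominator: 4/(c + 4) - (c - 2)/c = (-c² + 2*c + 8)/(c² + 4*c)
Divide: ((2*c + 4)/(c - 2)) · ((c² + 4*c)/(-c² + 2*c + 8)) = (-2*c² - 8*c)/(c² - 6*c + 8)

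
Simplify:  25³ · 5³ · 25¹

25³ = 5^6; 5³ = 5^3; 25¹ = 5^2
Combine exponents: 5^11

5^11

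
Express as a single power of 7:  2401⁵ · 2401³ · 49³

7^38

2401⁵ = 7^20; 2401³ = 7^12; 49³ = 7^6
Combine exponents: 7^38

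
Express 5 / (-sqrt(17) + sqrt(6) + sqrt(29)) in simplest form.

(-45*sqrt(17) - 15*sqrt(29) + 100*sqrt(6) + 5*sqrt(2958))/186

Group as (sqrt(6) + sqrt(29)) - sqrt(17); multiply by (sqrt(6) + sqrt(29)) + sqrt(17), then rationalise the remaining surd.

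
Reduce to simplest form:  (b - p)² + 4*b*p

(b + p)²

Expand the square and combine the 4*b*p term.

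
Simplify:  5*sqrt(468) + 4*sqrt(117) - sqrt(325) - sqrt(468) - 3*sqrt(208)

19*sqrt(13)

5*sqrt(468) = 30*sqrt(13); 4*sqrt(117) = 12*sqrt(13); sqrt(325) = 5*sqrt(13); sqrt(468) = 6*sqrt(13); 3*sqrt(208) = 12*sqrt(13)
Combine: (30 + 12 - 5 - 6 - 12)·sqrt(13) = 19*sqrt(13)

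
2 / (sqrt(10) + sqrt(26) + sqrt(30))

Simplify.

Group as (sqrt(10) + sqrt(26)) + sqrt(30); multiply by (sqrt(10) + sqrt(26)) - sqrt(30), then rationalise the remaining surd.

(-10*sqrt(78) + 3*sqrt(30) + 7*sqrt(26) + 23*sqrt(10))/251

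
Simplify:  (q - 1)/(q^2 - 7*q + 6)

1/(q - 6)

Factor: q^2 - 7*q + 6 = (q - 6)*(q - 1)
Cancel the common factor (q - 1).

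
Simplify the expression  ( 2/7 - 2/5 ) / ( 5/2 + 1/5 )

Numerator: 2/7 - 2/5 = -4/35
Denominator: 5/2 + 1/5 = 27/10
Divide: (-4/35) · (10/27) = -8/189

-8/189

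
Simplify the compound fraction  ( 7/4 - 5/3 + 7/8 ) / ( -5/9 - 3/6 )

Numerator: 7/4 - 5/3 + 7/8 = 23/24
Denominator: -5/9 - 3/6 = -19/18
Divide: (23/24) · (-18/19) = -69/76

-69/76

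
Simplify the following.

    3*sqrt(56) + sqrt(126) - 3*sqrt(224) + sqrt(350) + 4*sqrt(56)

3*sqrt(56) = 6*sqrt(14); sqrt(126) = 3*sqrt(14); 3*sqrt(224) = 12*sqrt(14); sqrt(350) = 5*sqrt(14); 4*sqrt(56) = 8*sqrt(14)
Combine: (6 + 3 - 12 + 5 + 8)·sqrt(14) = 10*sqrt(14)

10*sqrt(14)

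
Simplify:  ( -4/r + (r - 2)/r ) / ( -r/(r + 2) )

Numerator: -4/r + (r - 2)/r = (r - 6)/r
Denominator: -r/(r + 2) = -r/(r + 2)
Divide: ((r - 6)/r) · (-(r + 2)/r) = (-r^2 + 4*r + 12)/r^2

(-r^2 + 4*r + 12)/r^2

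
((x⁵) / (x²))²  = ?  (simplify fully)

x⁶

Inside the bracket: x³
Raise to the power 2: x⁶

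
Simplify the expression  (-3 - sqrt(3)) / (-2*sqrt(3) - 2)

Multiply numerator and denominator by -2 + 2*sqrt(3).
Denominator becomes -8; numerator becomes -4*sqrt(3).

sqrt(3)/2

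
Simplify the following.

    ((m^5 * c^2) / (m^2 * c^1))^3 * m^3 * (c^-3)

m^12

Inside the bracket: m^3 * c^1
Raise to the power 3: m^9 * c^3
Multiply by m^3 * (c^-3): add exponents.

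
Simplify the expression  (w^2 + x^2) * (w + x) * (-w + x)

-w^4 + x^4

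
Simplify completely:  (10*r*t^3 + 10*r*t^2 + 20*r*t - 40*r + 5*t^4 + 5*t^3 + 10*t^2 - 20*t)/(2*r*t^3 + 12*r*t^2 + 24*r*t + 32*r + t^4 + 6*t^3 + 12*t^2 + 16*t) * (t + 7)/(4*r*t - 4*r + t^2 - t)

Factor: 10*r*t^3 + 10*r*t^2 + 20*r*t - 40*r + 5*t^4 + 5*t^3 + 10*t^2 - 20*t = 5*(t - 1)*(2*r + t)*(t^2 + 2*t + 4);  2*r*t^3 + 12*r*t^2 + 24*r*t + 32*r + t^4 + 6*t^3 + 12*t^2 + 16*t = (t^2 + 2*t + 4)*(2*r + t)*(t + 4);  4*r*t - 4*r + t^2 - t = (4*r + t)*(t - 1)
Cancel the common factors (t^2 + 2*t + 4), (2*r + t), (t - 1).

(5*t + 35)/(4*r*t + 16*r + t^2 + 4*t)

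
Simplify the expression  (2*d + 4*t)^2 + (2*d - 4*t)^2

Write as f((2*d),(4*t)) + f((2*d),-(4*t)) and expand.

8*d^2 + 32*t^2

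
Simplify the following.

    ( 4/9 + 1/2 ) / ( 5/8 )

68/45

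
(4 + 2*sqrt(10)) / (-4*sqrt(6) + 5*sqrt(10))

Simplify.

(8*sqrt(6) + 8*sqrt(15) + 10*sqrt(10) + 50)/77

Multiply numerator and denominator by 4*sqrt(6) + 5*sqrt(10).
Denominator becomes 154; numerator becomes 16*sqrt(6) + 16*sqrt(15) + 20*sqrt(10) + 100.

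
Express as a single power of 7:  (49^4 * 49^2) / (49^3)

49^4 = 7^8; 49^2 = 7^4; 49^3 = 7^6
Combine exponents: 7^6

7^6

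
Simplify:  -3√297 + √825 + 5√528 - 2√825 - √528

3√297 = 9*√33; √825 = 5*√33; 5√528 = 20*√33; 2√825 = 10*√33; √528 = 4*√33
Combine: (-9 + 5 + 20 - 10 - 4)·√33 = 2*√33

2*√33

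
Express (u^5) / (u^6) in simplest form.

Quotient: (u^-1)

1/u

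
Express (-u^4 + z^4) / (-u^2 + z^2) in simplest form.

Difference of fourth powers: factor out (-u^2 + z^2).

u^2 + z^2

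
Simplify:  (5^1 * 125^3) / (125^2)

5^1 = 5^1; 125^3 = 5^9; 125^2 = 5^6
Combine exponents: 5^4

5^4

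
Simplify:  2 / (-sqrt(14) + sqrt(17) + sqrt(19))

Group as (sqrt(17) + sqrt(19)) - sqrt(14); multiply by (sqrt(17) + sqrt(19)) + sqrt(14), then rationalise the remaining surd.

(-11*sqrt(14) + 6*sqrt(19) + 8*sqrt(17) + sqrt(4522))/202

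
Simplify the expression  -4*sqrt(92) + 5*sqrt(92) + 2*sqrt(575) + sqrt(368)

16*sqrt(23)

4*sqrt(92) = 8*sqrt(23); 5*sqrt(92) = 10*sqrt(23); 2*sqrt(575) = 10*sqrt(23); sqrt(368) = 4*sqrt(23)
Combine: (-8 + 10 + 10 + 4)·sqrt(23) = 16*sqrt(23)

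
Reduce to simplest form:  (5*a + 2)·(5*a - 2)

Product of conjugates: (P+Q)(P-Q) = P^2 - Q^2.

25*a² - 4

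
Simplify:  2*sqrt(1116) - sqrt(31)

11*sqrt(31)

2*sqrt(1116) = 12*sqrt(31); sqrt(31) = sqrt(31)
Combine: (12 - 1)·sqrt(31) = 11*sqrt(31)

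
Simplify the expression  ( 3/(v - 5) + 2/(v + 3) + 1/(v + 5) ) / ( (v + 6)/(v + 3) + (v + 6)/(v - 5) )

Numerator: 3/(v - 5) + 2/(v + 3) + 1/(v + 5) = (6*v**2 + 22*v - 20)/(v**3 + 3*v**2 - 25*v - 75)
Denominator: (v + 6)/(v + 3) + (v + 6)/(v - 5) = (2*v**2 + 10*v - 12)/(v**2 - 2*v - 15)
Divide: ((6*v**2 + 22*v - 20)/(v**3 + 3*v**2 - 25*v - 75)) · ((v**2 - 2*v - 15)/(2*v**2 + 10*v - 12)) = (3*v**2 + 11*v - 10)/(v**3 + 10*v**2 + 19*v - 30)

(3*v**2 + 11*v - 10)/(v**3 + 10*v**2 + 19*v - 30)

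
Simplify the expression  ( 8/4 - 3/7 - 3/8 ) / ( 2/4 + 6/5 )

335/476

Numerator: 8/4 - 3/7 - 3/8 = 67/56
Denominator: 2/4 + 6/5 = 17/10
Divide: (67/56) · (10/17) = 335/476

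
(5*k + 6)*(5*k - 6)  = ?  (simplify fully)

Difference of squares with P = 5*k, Q = 6.

25*k**2 - 36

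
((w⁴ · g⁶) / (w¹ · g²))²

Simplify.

g⁸*w⁶

Inside the bracket: w³ · g⁴
Raise to the power 2: w⁶ · g⁸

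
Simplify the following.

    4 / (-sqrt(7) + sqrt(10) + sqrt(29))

(-16*sqrt(7) - 6*sqrt(29) + 13*sqrt(10) + sqrt(2030))/17

Group as (sqrt(10) + sqrt(29)) - sqrt(7); multiply by (sqrt(10) + sqrt(29)) + sqrt(7), then rationalise the remaining surd.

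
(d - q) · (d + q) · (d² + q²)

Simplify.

Telescope via difference of squares: (d+q)(d-q) = d² - q², then repeat with the next factor.

d⁴ - q⁴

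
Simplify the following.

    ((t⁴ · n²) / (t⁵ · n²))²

t^(-2)

Inside the bracket: (t^-1)
Raise to the power 2: (t^-2)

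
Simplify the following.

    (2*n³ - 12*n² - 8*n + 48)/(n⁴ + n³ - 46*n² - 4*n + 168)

2/(n + 7)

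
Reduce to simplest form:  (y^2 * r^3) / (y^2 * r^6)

r^(-3)

Quotient: (r^-3)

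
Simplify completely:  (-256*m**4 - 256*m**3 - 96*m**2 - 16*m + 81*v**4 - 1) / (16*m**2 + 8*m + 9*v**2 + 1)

Factor (3*v)**4 - (4*m + 1)**4 and cancel (9*v**2 + (4*m + 1)**2).

-16*m**2 - 8*m + 9*v**2 - 1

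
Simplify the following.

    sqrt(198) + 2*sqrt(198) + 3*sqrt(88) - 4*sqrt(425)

sqrt(198) = 3*sqrt(22); 2*sqrt(198) = 6*sqrt(22); 3*sqrt(88) = 6*sqrt(22); 4*sqrt(425) = 20*sqrt(17)

-20*sqrt(17) + 15*sqrt(22)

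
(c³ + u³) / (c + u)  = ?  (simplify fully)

c² - c*u + u²

Factor as (a+b)(a^2-ab+b^2) with a=u, b=c.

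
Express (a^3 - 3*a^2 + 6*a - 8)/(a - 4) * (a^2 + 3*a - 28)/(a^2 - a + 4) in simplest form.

Factor: a^3 - 3*a^2 + 6*a - 8 = (a^2 - a + 4)*(a - 2);  a^2 + 3*a - 28 = (a - 4)*(a + 7)
Cancel the common factors (a^2 - a + 4), (a - 4).

a^2 + 5*a - 14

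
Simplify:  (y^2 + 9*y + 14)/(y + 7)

Factor: y^2 + 9*y + 14 = (y + 7)*(y + 2)
Cancel the common factor (y + 7).

y + 2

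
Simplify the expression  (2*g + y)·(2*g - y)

4*g² - y²

Product of conjugates: (P+Q)(P-Q) = P^2 - Q^2.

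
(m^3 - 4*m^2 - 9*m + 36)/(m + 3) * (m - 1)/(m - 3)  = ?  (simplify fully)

Factor: m^3 - 4*m^2 - 9*m + 36 = (m - 4)*(m + 3)*(m - 3)
Cancel the common factors (m - 3), (m + 3).

m^2 - 5*m + 4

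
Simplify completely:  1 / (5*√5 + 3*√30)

Multiply numerator and denominator by -3*√30 + 5*√5.
Denominator becomes -145; numerator becomes -3*√30 + 5*√5.

(-5*√5 + 3*√30)/145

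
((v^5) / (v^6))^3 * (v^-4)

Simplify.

Inside the bracket: (v^-1)
Raise to the power 3: (v^-3)
Multiply by (v^-4): add exponents.

v^(-7)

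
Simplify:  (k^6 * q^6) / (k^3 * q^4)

k^3*q^2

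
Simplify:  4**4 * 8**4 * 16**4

4**4 = 2**8; 8**4 = 2**12; 16**4 = 2**16
Combine exponents: 2**36

2**36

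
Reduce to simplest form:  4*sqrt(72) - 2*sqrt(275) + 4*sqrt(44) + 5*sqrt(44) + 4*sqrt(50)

4*sqrt(72) = 24*sqrt(2); 2*sqrt(275) = 10*sqrt(11); 4*sqrt(44) = 8*sqrt(11); 5*sqrt(44) = 10*sqrt(11); 4*sqrt(50) = 20*sqrt(2)

8*sqrt(11) + 44*sqrt(2)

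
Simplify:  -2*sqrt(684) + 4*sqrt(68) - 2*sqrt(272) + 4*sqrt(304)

2*sqrt(684) = 12*sqrt(19); 4*sqrt(68) = 8*sqrt(17); 2*sqrt(272) = 8*sqrt(17); 4*sqrt(304) = 16*sqrt(19)

4*sqrt(19)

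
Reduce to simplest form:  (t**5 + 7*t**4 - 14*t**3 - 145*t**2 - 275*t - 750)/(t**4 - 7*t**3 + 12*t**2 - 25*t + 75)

(t**2 + 11*t + 30)/(t - 3)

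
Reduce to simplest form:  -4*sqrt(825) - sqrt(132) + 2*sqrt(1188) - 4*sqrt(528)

4*sqrt(825) = 20*sqrt(33); sqrt(132) = 2*sqrt(33); 2*sqrt(1188) = 12*sqrt(33); 4*sqrt(528) = 16*sqrt(33)
Combine: (-20 - 2 + 12 - 16)·sqrt(33) = -26*sqrt(33)

-26*sqrt(33)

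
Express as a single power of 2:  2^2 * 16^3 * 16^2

2^22

2^2 = 2^2; 16^3 = 2^12; 16^2 = 2^8
Combine exponents: 2^22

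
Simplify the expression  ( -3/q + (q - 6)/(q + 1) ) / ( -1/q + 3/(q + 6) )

Numerator: -3/q + (q - 6)/(q + 1) = (q² - 9*q - 3)/(q² + q)
Denominator: -1/q + 3/(q + 6) = (2*q - 6)/(q² + 6*q)
Divide: ((q² - 9*q - 3)/(q² + q)) · ((q² + 6*q)/(2*q - 6)) = (q³ - 3*q² - 57*q - 18)/(2*q² - 4*q - 6)

(q³ - 3*q² - 57*q - 18)/(2*q² - 4*q - 6)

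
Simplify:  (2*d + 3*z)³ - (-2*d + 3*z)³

16*d³ + 108*d*z²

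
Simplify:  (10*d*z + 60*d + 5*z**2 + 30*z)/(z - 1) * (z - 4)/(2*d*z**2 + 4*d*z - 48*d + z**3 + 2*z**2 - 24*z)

5/(z - 1)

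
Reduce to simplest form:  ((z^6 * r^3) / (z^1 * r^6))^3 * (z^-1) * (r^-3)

Inside the bracket: z^5 * (r^-3)
Raise to the power 3: z^15 * (r^-9)
Multiply by (z^-1) * (r^-3): add exponents.

z^14/r^12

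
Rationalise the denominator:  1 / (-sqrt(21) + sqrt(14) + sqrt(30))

Group as (sqrt(14) + sqrt(30)) - sqrt(21); multiply by (sqrt(14) + sqrt(30)) + sqrt(21), then rationalise the remaining surd.

(-23*sqrt(21) + 5*sqrt(30) + 37*sqrt(14) + 84*sqrt(5))/1151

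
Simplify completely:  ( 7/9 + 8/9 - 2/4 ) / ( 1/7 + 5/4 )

Numerator: 7/9 + 8/9 - 2/4 = 7/6
Denominator: 1/7 + 5/4 = 39/28
Divide: (7/6) · (28/39) = 98/117

98/117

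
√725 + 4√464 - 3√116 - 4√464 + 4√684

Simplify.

√725 = 5*√29; 4√464 = 16*√29; 3√116 = 6*√29; 4√464 = 16*√29; 4√684 = 24*√19

-√29 + 24*√19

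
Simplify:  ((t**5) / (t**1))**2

t**8

Inside the bracket: t**4
Raise to the power 2: t**8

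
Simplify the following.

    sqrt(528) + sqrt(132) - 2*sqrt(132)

2*sqrt(33)

sqrt(528) = 4*sqrt(33); sqrt(132) = 2*sqrt(33); 2*sqrt(132) = 4*sqrt(33)
Combine: (4 + 2 - 4)·sqrt(33) = 2*sqrt(33)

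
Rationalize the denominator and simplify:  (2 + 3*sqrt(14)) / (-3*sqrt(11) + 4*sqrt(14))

Multiply numerator and denominator by 3*sqrt(11) + 4*sqrt(14).
Denominator becomes 125; numerator becomes 6*sqrt(11) + 8*sqrt(14) + 9*sqrt(154) + 168.

(6*sqrt(11) + 8*sqrt(14) + 9*sqrt(154) + 168)/125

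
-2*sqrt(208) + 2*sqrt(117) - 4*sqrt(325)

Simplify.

2*sqrt(208) = 8*sqrt(13); 2*sqrt(117) = 6*sqrt(13); 4*sqrt(325) = 20*sqrt(13)
Combine: (-8 + 6 - 20)·sqrt(13) = -22*sqrt(13)

-22*sqrt(13)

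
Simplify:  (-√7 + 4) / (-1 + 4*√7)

Multiply numerator and denominator by -4*√7 - 1.
Denominator becomes -111; numerator becomes -15*√7 + 24.

(-8 + 5*√7)/37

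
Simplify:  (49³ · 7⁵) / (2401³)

49³ = 7^6; 7⁵ = 7^5; 2401³ = 7^12
Combine exponents: 7^(-1)

7^(-1)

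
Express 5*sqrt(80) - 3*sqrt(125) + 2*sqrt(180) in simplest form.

17*sqrt(5)

5*sqrt(80) = 20*sqrt(5); 3*sqrt(125) = 15*sqrt(5); 2*sqrt(180) = 12*sqrt(5)
Combine: (20 - 15 + 12)·sqrt(5) = 17*sqrt(5)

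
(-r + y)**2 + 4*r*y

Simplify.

(r + y)**2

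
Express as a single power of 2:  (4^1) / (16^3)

2^(-10)

4^1 = 2^2; 16^3 = 2^12
Combine exponents: 2^(-10)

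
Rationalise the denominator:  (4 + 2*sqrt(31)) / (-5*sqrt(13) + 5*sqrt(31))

Multiply numerator and denominator by 5*sqrt(13) + 5*sqrt(31).
Denominator becomes 450; numerator becomes 20*sqrt(13) + 20*sqrt(31) + 10*sqrt(403) + 310.

(2*sqrt(13) + 2*sqrt(31) + sqrt(403) + 31)/45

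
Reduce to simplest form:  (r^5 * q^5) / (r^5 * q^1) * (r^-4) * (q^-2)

q^2/r^4

Quotient: q^4
Multiply by (r^-4) * (q^-2): add exponents.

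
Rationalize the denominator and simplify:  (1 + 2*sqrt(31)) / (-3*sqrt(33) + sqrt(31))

(-6*sqrt(1023) - 62 - 3*sqrt(33) - sqrt(31))/266

Multiply numerator and denominator by sqrt(31) + 3*sqrt(33).
Denominator becomes -266; numerator becomes sqrt(31) + 3*sqrt(33) + 62 + 6*sqrt(1023).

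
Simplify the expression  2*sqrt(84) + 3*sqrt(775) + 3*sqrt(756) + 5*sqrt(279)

2*sqrt(84) = 4*sqrt(21); 3*sqrt(775) = 15*sqrt(31); 3*sqrt(756) = 18*sqrt(21); 5*sqrt(279) = 15*sqrt(31)

22*sqrt(21) + 30*sqrt(31)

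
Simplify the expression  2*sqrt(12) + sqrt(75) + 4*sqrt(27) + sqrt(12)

23*sqrt(3)

2*sqrt(12) = 4*sqrt(3); sqrt(75) = 5*sqrt(3); 4*sqrt(27) = 12*sqrt(3); sqrt(12) = 2*sqrt(3)
Combine: (4 + 5 + 12 + 2)·sqrt(3) = 23*sqrt(3)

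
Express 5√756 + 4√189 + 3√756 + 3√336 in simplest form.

72*√21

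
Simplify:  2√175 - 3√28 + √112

2√175 = 10*√7; 3√28 = 6*√7; √112 = 4*√7
Combine: (10 - 6 + 4)·√7 = 8*√7

8*√7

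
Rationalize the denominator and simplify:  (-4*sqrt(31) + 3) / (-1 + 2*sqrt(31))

Multiply numerator and denominator by -2*sqrt(31) - 1.
Denominator becomes -123; numerator becomes -2*sqrt(31) + 245.

(-245 + 2*sqrt(31))/123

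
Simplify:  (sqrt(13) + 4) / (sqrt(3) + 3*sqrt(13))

(-4*sqrt(3) - sqrt(39) + 39 + 12*sqrt(13))/114

Multiply numerator and denominator by -sqrt(3) + 3*sqrt(13).
Denominator becomes 114; numerator becomes -4*sqrt(3) - sqrt(39) + 39 + 12*sqrt(13).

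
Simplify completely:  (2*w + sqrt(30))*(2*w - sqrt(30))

4*w^2 - 30

(2*w)^2 - (sqrt(30))^2 = 4*w^2 - 30.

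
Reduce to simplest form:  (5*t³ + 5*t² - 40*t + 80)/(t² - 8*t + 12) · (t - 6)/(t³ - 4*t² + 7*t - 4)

Factor: 5*t³ + 5*t² - 40*t + 80 = 5·(t² - 3*t + 4)·(t + 4);  t² - 8*t + 12 = (t - 2)·(t - 6);  t³ - 4*t² + 7*t - 4 = (t² - 3*t + 4)·(t - 1)
Cancel the common factors (t² - 3*t + 4), (t - 6).

(5*t + 20)/(t² - 3*t + 2)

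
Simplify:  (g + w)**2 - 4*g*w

(g - w)**2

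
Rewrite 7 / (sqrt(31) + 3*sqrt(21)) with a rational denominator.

(-7*sqrt(31) + 21*sqrt(21))/158

Multiply numerator and denominator by -3*sqrt(21) + sqrt(31).
Denominator becomes -158; numerator becomes -21*sqrt(21) + 7*sqrt(31).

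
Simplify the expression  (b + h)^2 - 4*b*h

(b - h)^2

After expansion: b^2 - 2*b*h + h^2 — a perfect-square trinomial.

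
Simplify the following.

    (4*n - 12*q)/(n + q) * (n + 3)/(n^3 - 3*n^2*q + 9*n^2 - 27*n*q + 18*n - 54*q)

4/(n^2 + n*q + 6*n + 6*q)

Factor: 4*n - 12*q = 4*(n - 3*q);  n^3 - 3*n^2*q + 9*n^2 - 27*n*q + 18*n - 54*q = (n + 6)*(n - 3*q)*(n + 3)
Cancel the common factors (n - 3*q), (n + 3).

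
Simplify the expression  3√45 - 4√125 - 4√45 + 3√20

3√45 = 9*√5; 4√125 = 20*√5; 4√45 = 12*√5; 3√20 = 6*√5
Combine: (9 - 20 - 12 + 6)·√5 = -17*√5

-17*√5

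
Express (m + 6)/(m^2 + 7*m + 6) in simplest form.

1/(m + 1)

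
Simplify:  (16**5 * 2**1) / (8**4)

16**5 = 2**20; 2**1 = 2**1; 8**4 = 2**12
Combine exponents: 2**9

2**9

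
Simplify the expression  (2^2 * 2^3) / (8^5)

2^2 = 2^2; 2^3 = 2^3; 8^5 = 2^15
Combine exponents: 2^(-10)

2^(-10)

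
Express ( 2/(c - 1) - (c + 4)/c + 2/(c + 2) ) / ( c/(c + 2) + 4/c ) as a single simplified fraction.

(-c^3 - c^2 + 8)/(c^3 + 3*c^2 + 4*c - 8)

Numerator: 2/(c - 1) - (c + 4)/c + 2/(c + 2) = (-c^3 - c^2 + 8)/(c^3 + c^2 - 2*c)
Denominator: c/(c + 2) + 4/c = (c^2 + 4*c + 8)/(c^2 + 2*c)
Divide: ((-c^3 - c^2 + 8)/(c^3 + c^2 - 2*c)) · ((c^2 + 2*c)/(c^2 + 4*c + 8)) = (-c^3 - c^2 + 8)/(c^3 + 3*c^2 + 4*c - 8)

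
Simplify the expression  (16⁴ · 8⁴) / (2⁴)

2^24

16⁴ = 2^16; 8⁴ = 2^12; 2⁴ = 2^4
Combine exponents: 2^24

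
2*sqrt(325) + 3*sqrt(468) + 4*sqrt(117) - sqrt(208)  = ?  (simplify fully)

2*sqrt(325) = 10*sqrt(13); 3*sqrt(468) = 18*sqrt(13); 4*sqrt(117) = 12*sqrt(13); sqrt(208) = 4*sqrt(13)
Combine: (10 + 18 + 12 - 4)·sqrt(13) = 36*sqrt(13)

36*sqrt(13)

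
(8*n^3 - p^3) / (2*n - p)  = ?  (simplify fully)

(2*n)^3 - p^3 = (2*n - p)(4*n^2 + 2*n*p + p^2).

4*n^2 + 2*n*p + p^2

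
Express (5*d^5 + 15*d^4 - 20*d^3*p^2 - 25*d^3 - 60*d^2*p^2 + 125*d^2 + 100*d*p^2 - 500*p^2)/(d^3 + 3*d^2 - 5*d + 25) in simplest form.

5*d^2 - 20*p^2

Factor: 5*d^5 + 15*d^4 - 20*d^3*p^2 - 25*d^3 - 60*d^2*p^2 + 125*d^2 + 100*d*p^2 - 500*p^2 = 5*(d + 5)*(d + 2*p)*(d - 2*p)*(d^2 - 2*d + 5);  d^3 + 3*d^2 - 5*d + 25 = (d^2 - 2*d + 5)*(d + 5)
Cancel the common factors (d^2 - 2*d + 5), (d + 5).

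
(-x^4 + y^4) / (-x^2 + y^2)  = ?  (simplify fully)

-x^4 + y^4 factors as -(x - y)*(x + y)*(x^2 + y^2).

x^2 + y^2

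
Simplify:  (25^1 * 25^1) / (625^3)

25^1 = 5^2; 25^1 = 5^2; 625^3 = 5^12
Combine exponents: 5^(-8)

5^(-8)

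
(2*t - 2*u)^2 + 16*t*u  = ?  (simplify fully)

4*(t + u)^2

After expansion: 4*t^2 + 8*t*u + 4*u^2 — a perfect-square trinomial.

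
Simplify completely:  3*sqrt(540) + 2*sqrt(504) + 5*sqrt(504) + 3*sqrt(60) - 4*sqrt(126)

24*sqrt(15) + 30*sqrt(14)

3*sqrt(540) = 18*sqrt(15); 2*sqrt(504) = 12*sqrt(14); 5*sqrt(504) = 30*sqrt(14); 3*sqrt(60) = 6*sqrt(15); 4*sqrt(126) = 12*sqrt(14)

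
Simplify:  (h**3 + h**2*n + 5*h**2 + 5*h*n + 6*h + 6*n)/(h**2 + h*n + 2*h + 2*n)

h + 3

Factor: h**3 + h**2*n + 5*h**2 + 5*h*n + 6*h + 6*n = (h + n)*(h + 2)*(h + 3);  h**2 + h*n + 2*h + 2*n = (h + 2)*(h + n)
Cancel the common factors (h + 2), (h + n).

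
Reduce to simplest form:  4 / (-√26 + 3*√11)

Multiply numerator and denominator by √26 + 3*√11.
Denominator becomes 73; numerator becomes 4*√26 + 12*√11.

(4*√26 + 12*√11)/73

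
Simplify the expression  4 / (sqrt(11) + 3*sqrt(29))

(-2*sqrt(11) + 6*sqrt(29))/125

Multiply numerator and denominator by -3*sqrt(29) + sqrt(11).
Denominator becomes -250; numerator becomes -12*sqrt(29) + 4*sqrt(11).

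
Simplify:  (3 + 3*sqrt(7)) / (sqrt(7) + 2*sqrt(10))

Multiply numerator and denominator by -2*sqrt(10) + sqrt(7).
Denominator becomes -33; numerator becomes -6*sqrt(70) - 6*sqrt(10) + 3*sqrt(7) + 21.

(-7 - sqrt(7) + 2*sqrt(10) + 2*sqrt(70))/11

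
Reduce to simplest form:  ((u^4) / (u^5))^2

Inside the bracket: (u^-1)
Raise to the power 2: (u^-2)

u^(-2)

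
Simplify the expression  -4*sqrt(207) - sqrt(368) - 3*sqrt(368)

4*sqrt(207) = 12*sqrt(23); sqrt(368) = 4*sqrt(23); 3*sqrt(368) = 12*sqrt(23)
Combine: (-12 - 4 - 12)·sqrt(23) = -28*sqrt(23)

-28*sqrt(23)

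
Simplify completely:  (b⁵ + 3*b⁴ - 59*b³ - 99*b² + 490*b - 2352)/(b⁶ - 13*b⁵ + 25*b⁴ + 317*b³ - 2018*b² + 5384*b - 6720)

(b + 7)/(b² - 9*b + 20)

Factor: b⁵ + 3*b⁴ - 59*b³ - 99*b² + 490*b - 2352 = (b² - 3*b + 8)·(b + 7)·(b + 6)·(b - 7);  b⁶ - 13*b⁵ + 25*b⁴ + 317*b³ - 2018*b² + 5384*b - 6720 = (b² - 3*b + 8)·(b - 4)·(b + 6)·(b - 7)·(b - 5)
Cancel the common factors (b² - 3*b + 8), (b - 7), (b + 6).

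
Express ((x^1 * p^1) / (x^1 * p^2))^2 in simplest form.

Inside the bracket: (p^-1)
Raise to the power 2: (p^-2)

p^(-2)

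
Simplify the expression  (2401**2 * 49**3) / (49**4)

7**6

2401**2 = 7**8; 49**3 = 7**6; 49**4 = 7**8
Combine exponents: 7**6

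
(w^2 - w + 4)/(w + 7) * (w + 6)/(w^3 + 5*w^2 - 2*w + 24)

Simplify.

1/(w + 7)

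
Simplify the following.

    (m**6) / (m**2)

m**4

Quotient: m**4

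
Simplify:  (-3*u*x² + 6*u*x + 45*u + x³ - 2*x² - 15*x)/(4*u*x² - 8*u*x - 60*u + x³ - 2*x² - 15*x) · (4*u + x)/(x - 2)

(-3*u + x)/(x - 2)

Factor: -3*u*x² + 6*u*x + 45*u + x³ - 2*x² - 15*x = (-3*u + x)·(x + 3)·(x - 5);  4*u*x² - 8*u*x - 60*u + x³ - 2*x² - 15*x = (4*u + x)·(x + 3)·(x - 5)
Cancel the common factors (x - 5), (4*u + x), (x + 3).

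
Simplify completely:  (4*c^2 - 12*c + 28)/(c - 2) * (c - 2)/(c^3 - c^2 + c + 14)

Factor: 4*c^2 - 12*c + 28 = 4*(c^2 - 3*c + 7);  c^3 - c^2 + c + 14 = (c + 2)*(c^2 - 3*c + 7)
Cancel the common factors (c^2 - 3*c + 7), (c - 2).

4/(c + 2)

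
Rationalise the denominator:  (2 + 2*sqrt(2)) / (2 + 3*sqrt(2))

(sqrt(2) + 4)/7

Multiply numerator and denominator by -3*sqrt(2) + 2.
Denominator becomes -14; numerator becomes -8 - 2*sqrt(2).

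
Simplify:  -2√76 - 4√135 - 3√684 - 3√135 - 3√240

-33*√15 - 22*√19

2√76 = 4*√19; 4√135 = 12*√15; 3√684 = 18*√19; 3√135 = 9*√15; 3√240 = 12*√15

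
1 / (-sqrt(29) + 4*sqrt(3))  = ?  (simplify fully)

(sqrt(29) + 4*sqrt(3))/19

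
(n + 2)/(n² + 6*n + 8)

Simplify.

1/(n + 4)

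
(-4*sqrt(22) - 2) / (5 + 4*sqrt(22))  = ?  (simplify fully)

(-114 + 4*sqrt(22))/109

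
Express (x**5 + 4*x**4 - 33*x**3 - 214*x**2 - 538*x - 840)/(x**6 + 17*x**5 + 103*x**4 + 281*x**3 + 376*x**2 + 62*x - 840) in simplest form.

Factor: x**5 + 4*x**4 - 33*x**3 - 214*x**2 - 538*x - 840 = (x**2 + 2*x + 6)*(x - 7)*(x + 5)*(x + 4);  x**6 + 17*x**5 + 103*x**4 + 281*x**3 + 376*x**2 + 62*x - 840 = (x**2 + 2*x + 6)*(x - 1)*(x + 7)*(x + 5)*(x + 4)
Cancel the common factors (x**2 + 2*x + 6), (x + 4), (x + 5).

(x - 7)/(x**2 + 6*x - 7)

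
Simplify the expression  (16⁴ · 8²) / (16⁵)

2^2

16⁴ = 2^16; 8² = 2^6; 16⁵ = 2^20
Combine exponents: 2^2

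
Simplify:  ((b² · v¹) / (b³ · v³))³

1/(b³*v⁶)

Inside the bracket: (b^-1) · (v^-2)
Raise to the power 3: (b^-3) · (v^-6)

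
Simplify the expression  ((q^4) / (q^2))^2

Inside the bracket: q^2
Raise to the power 2: q^4

q^4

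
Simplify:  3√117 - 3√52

3√117 = 9*√13; 3√52 = 6*√13
Combine: (9 - 6)·√13 = 3*√13

3*√13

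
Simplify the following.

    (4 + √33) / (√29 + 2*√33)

Multiply numerator and denominator by -√29 + 2*√33.
Denominator becomes 103; numerator becomes -√957 - 4*√29 + 8*√33 + 66.

(-√957 - 4*√29 + 8*√33 + 66)/103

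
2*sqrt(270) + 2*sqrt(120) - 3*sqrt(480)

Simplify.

2*sqrt(270) = 6*sqrt(30); 2*sqrt(120) = 4*sqrt(30); 3*sqrt(480) = 12*sqrt(30)
Combine: (6 + 4 - 12)·sqrt(30) = -2*sqrt(30)

-2*sqrt(30)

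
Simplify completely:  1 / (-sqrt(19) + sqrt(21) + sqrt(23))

(-25*sqrt(19) + 17*sqrt(23) + 21*sqrt(21) + 2*sqrt(9177))/1307

Group as (sqrt(21) + sqrt(23)) - sqrt(19); multiply by (sqrt(21) + sqrt(23)) + sqrt(19), then rationalise the remaining surd.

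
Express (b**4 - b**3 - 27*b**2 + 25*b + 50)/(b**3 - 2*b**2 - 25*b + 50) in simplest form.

Factor: b**4 - b**3 - 27*b**2 + 25*b + 50 = (b + 1)*(b + 5)*(b - 2)*(b - 5);  b**3 - 2*b**2 - 25*b + 50 = (b - 2)*(b + 5)*(b - 5)
Cancel the common factors (b - 2), (b - 5), (b + 5).

b + 1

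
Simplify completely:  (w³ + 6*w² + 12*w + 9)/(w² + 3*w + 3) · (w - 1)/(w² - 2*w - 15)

Factor: w³ + 6*w² + 12*w + 9 = (w + 3)·(w² + 3*w + 3);  w² - 2*w - 15 = (w + 3)·(w - 5)
Cancel the common factors (w² + 3*w + 3), (w + 3).

(w - 1)/(w - 5)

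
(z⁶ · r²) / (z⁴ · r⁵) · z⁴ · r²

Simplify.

z⁶/r

Quotient: z² · (r^-3)
Multiply by z⁴ · r²: add exponents.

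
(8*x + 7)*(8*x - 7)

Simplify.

64*x**2 - 49

Difference of squares with P = 8*x, Q = 7.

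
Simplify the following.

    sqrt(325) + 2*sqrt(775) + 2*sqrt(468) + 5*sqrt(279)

17*sqrt(13) + 25*sqrt(31)

sqrt(325) = 5*sqrt(13); 2*sqrt(775) = 10*sqrt(31); 2*sqrt(468) = 12*sqrt(13); 5*sqrt(279) = 15*sqrt(31)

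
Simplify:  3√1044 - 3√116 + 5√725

3√1044 = 18*√29; 3√116 = 6*√29; 5√725 = 25*√29
Combine: (18 - 6 + 25)·√29 = 37*√29

37*√29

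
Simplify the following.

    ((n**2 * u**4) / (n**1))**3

Inside the bracket: n**1 * u**4
Raise to the power 3: n**3 * u**12

n**3*u**12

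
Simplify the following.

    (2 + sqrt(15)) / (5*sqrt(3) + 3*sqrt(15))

Multiply numerator and denominator by -5*sqrt(3) + 3*sqrt(15).
Denominator becomes 60; numerator becomes -15*sqrt(5) - 10*sqrt(3) + 6*sqrt(15) + 45.

(-15*sqrt(5) - 10*sqrt(3) + 6*sqrt(15) + 45)/60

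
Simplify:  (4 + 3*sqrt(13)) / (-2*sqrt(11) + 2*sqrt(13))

(4*sqrt(11) + 4*sqrt(13) + 3*sqrt(143) + 39)/4

Multiply numerator and denominator by 2*sqrt(11) + 2*sqrt(13).
Denominator becomes 8; numerator becomes 8*sqrt(11) + 8*sqrt(13) + 6*sqrt(143) + 78.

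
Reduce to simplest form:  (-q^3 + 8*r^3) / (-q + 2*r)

q^2 + 2*q*r + 4*r^2

(2*r)^3 - q^3 = (-q + 2*r)(q^2 + 2*q*r + 4*r^2).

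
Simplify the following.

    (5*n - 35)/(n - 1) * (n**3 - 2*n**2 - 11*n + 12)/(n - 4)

5*n**2 - 20*n - 105

Factor: 5*n - 35 = 5*(n - 7);  n**3 - 2*n**2 - 11*n + 12 = (n - 4)*(n - 1)*(n + 3)
Cancel the common factors (n - 4), (n - 1).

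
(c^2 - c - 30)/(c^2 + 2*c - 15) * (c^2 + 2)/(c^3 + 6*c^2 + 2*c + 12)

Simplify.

Factor: c^2 - c - 30 = (c - 6)*(c + 5);  c^2 + 2*c - 15 = (c - 3)*(c + 5);  c^3 + 6*c^2 + 2*c + 12 = (c^2 + 2)*(c + 6)
Cancel the common factors (c^2 + 2), (c + 5).

(c - 6)/(c^2 + 3*c - 18)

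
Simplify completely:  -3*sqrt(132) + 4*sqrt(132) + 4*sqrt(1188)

3*sqrt(132) = 6*sqrt(33); 4*sqrt(132) = 8*sqrt(33); 4*sqrt(1188) = 24*sqrt(33)
Combine: (-6 + 8 + 24)·sqrt(33) = 26*sqrt(33)

26*sqrt(33)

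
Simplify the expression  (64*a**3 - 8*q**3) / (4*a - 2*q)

(4*a)**3 - (2*q)**3 = (4*a - 2*q)(16*a**2 + 8*a*q + 4*q**2).

16*a**2 + 8*a*q + 4*q**2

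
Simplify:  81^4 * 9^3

3^22

81^4 = 3^16; 9^3 = 3^6
Combine exponents: 3^22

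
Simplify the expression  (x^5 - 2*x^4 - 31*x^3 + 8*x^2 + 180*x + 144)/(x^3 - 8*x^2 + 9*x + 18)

x^2 + 6*x + 8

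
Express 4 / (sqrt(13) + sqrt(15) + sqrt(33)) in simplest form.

Group as (sqrt(15) + sqrt(33)) + sqrt(13); multiply by (sqrt(15) + sqrt(33)) - sqrt(13), then rationalise the remaining surd.

(-24*sqrt(715) - 20*sqrt(33) + 124*sqrt(15) + 140*sqrt(13))/755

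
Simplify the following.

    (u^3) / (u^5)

u^(-2)

Quotient: (u^-2)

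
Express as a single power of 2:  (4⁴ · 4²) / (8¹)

4⁴ = 2^8; 4² = 2^4; 8¹ = 2^3
Combine exponents: 2^9

2^9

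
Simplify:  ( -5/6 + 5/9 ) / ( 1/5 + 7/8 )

Numerator: -5/6 + 5/9 = -5/18
Denominator: 1/5 + 7/8 = 43/40
Divide: (-5/18) · (40/43) = -100/387

-100/387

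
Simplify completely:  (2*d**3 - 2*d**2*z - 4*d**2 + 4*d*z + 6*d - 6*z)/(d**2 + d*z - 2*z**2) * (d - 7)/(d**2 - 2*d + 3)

(2*d - 14)/(d + 2*z)

Factor: 2*d**3 - 2*d**2*z - 4*d**2 + 4*d*z + 6*d - 6*z = 2*(d - z)*(d**2 - 2*d + 3);  d**2 + d*z - 2*z**2 = (d + 2*z)*(d - z)
Cancel the common factors (d**2 - 2*d + 3), (d - z).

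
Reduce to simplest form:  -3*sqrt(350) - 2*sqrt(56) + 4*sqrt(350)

sqrt(14)

3*sqrt(350) = 15*sqrt(14); 2*sqrt(56) = 4*sqrt(14); 4*sqrt(350) = 20*sqrt(14)
Combine: (-15 - 4 + 20)·sqrt(14) = sqrt(14)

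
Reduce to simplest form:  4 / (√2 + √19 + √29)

(-√1102 - 4*√29 + 6*√19 + 23*√2)/11

Group as (√2 + √19) + √29; multiply by (√2 + √19) - √29, then rationalise the remaining surd.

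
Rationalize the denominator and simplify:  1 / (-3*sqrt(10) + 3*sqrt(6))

(-sqrt(10) - sqrt(6))/12

Multiply numerator and denominator by 3*sqrt(6) + 3*sqrt(10).
Denominator becomes -36; numerator becomes 3*sqrt(6) + 3*sqrt(10).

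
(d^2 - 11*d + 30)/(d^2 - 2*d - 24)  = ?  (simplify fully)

Factor: d^2 - 11*d + 30 = (d - 6)*(d - 5);  d^2 - 2*d - 24 = (d + 4)*(d - 6)
Cancel the common factor (d - 6).

(d - 5)/(d + 4)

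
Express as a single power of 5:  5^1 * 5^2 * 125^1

5^6

5^1 = 5^1; 5^2 = 5^2; 125^1 = 5^3
Combine exponents: 5^6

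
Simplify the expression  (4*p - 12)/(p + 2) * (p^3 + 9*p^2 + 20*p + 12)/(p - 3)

4*p^2 + 28*p + 24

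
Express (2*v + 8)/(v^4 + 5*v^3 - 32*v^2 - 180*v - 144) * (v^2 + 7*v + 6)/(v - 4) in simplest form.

Factor: 2*v + 8 = 2*(v + 4);  v^4 + 5*v^3 - 32*v^2 - 180*v - 144 = (v - 6)*(v + 4)*(v + 6)*(v + 1);  v^2 + 7*v + 6 = (v + 1)*(v + 6)
Cancel the common factors (v + 4), (v + 6), (v + 1).

2/(v^2 - 10*v + 24)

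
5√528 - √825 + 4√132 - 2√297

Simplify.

5√528 = 20*√33; √825 = 5*√33; 4√132 = 8*√33; 2√297 = 6*√33
Combine: (20 - 5 + 8 - 6)·√33 = 17*√33

17*√33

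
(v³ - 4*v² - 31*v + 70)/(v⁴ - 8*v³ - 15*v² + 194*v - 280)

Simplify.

1/(v - 4)

Factor: v³ - 4*v² - 31*v + 70 = (v + 5)·(v - 7)·(v - 2);  v⁴ - 8*v³ - 15*v² + 194*v - 280 = (v + 5)·(v - 4)·(v - 2)·(v - 7)
Cancel the common factors (v - 7), (v + 5), (v - 2).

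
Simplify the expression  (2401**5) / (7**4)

7**16

2401**5 = 7**20; 7**4 = 7**4
Combine exponents: 7**16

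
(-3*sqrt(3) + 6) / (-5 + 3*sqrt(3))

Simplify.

(3 + 3*sqrt(3))/2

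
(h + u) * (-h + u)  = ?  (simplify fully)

Pair the conjugate factors: (u+h)(u-h) = -h^2 + u^2.

-h^2 + u^2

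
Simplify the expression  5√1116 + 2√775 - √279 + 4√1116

5√1116 = 30*√31; 2√775 = 10*√31; √279 = 3*√31; 4√1116 = 24*√31
Combine: (30 + 10 - 3 + 24)·√31 = 61*√31

61*√31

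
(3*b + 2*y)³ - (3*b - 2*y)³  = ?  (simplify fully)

108*b²*y + 16*y³

Only the odd-power cross terms survive.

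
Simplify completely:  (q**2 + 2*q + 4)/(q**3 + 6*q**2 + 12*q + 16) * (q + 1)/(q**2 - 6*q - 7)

1/(q**2 - 3*q - 28)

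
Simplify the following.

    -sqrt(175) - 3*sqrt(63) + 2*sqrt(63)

sqrt(175) = 5*sqrt(7); 3*sqrt(63) = 9*sqrt(7); 2*sqrt(63) = 6*sqrt(7)
Combine: (-5 - 9 + 6)·sqrt(7) = -8*sqrt(7)

-8*sqrt(7)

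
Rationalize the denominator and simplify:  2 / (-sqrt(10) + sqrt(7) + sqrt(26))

(-46*sqrt(10) - 18*sqrt(26) + 58*sqrt(7) + 8*sqrt(455))/199

Group as (sqrt(7) + sqrt(26)) - sqrt(10); multiply by (sqrt(7) + sqrt(26)) + sqrt(10), then rationalise the remaining surd.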